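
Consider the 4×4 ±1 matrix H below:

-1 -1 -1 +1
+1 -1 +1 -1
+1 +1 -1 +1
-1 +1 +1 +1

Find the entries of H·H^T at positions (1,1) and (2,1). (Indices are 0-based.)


Row 1 of H: [1, -1, 1, -1].
Row 2 of H: [1, 1, -1, 1].
(H·H^T)[1][1] = Σ_j H[1][j]·H[1][j] = (1)² + (-1)² + (1)² + (-1)² = 1 + 1 + 1 + 1 = 4.
(H·H^T)[2][1] = Σ_j H[2][j]·H[1][j] = (1)·(1) + (1)·(-1) + (-1)·(1) + (1)·(-1) = 1 + -1 + -1 + -1 = -2.
Rows 2 and 1 are not orthogonal (dot product = -2 ≠ 0), so H is not a Hadamard matrix.

(1,1) entry = 4; (2,1) entry = -2.


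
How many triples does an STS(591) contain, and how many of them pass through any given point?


An STS(v) is a 2-(v, 3, 1) BIBD: block size k = 3, λ = 1.
Replication: r(k − 1) = λ(v − 1) ⇒ r·2 = 591 − 1 = 590 ⇒ r = 295.
Block count: b = v(v − 1)/6 = 591·590/6 = 348690/6 = 58115.

r = 295, b = 58115.


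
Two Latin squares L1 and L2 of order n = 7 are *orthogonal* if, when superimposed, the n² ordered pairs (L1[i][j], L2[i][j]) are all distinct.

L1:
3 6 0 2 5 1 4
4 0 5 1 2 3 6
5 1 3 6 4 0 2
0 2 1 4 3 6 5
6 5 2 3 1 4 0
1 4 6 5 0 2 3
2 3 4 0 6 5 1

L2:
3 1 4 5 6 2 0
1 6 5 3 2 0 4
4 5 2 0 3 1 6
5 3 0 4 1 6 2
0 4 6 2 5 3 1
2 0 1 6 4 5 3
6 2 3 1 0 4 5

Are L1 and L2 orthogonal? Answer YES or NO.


Form the n² = 49 superimposed pairs (L1[i][j], L2[i][j]), row by row (rows and columns indexed from 0):
row 0: (3,3) (6,1) (0,4) (2,5) (5,6) (1,2) (4,0)
row 1: (4,1) (0,6) (5,5) (1,3) (2,2) (3,0) (6,4)
row 2: (5,4) (1,5) (3,2) (6,0) (4,3) (0,1) (2,6)
row 3: (0,5) (2,3) (1,0) (4,4) (3,1) (6,6) (5,2)
row 4: (6,0) (5,4) (2,6) (3,2) (1,5) (4,3) (0,1)
row 5: (1,2) (4,0) (6,1) (5,6) (0,4) (2,5) (3,3)
row 6: (2,6) (3,2) (4,3) (0,1) (6,0) (5,4) (1,5)
Orthogonality requires all 49 pairs distinct.
But the pair (6,0) repeats: cell (2,3) has L1 = 6, L2 = 0, and cell (4,0) has L1 = 6, L2 = 0.
A repeated pair means some other pair never occurs (only 28 distinct pairs out of 49), so the squares are not orthogonal.
Conclusion: NO.

NO


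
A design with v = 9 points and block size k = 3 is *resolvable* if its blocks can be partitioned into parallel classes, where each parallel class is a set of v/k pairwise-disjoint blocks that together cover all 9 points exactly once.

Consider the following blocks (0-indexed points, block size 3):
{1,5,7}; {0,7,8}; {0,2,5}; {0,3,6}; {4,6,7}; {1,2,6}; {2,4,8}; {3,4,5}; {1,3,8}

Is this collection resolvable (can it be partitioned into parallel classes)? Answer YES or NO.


v = 9, block size k = 3, number of blocks = 9.
For resolvability, blocks must partition into parallel classes of size v/k = 3.
Total blocks must therefore be a multiple of 3: 9 = 3·3 + 0 ⇒ divisible ✓.
Greedy packing gives 3 candidate class(es). Each should be a full parallel class (size 3, covers all 9 points).
  Class 1 (3 blocks): {1,5,7}; {0,3,6}; {2,4,8}. Points covered: [0, 1, 2, 3, 4, 5, 6, 7, 8].
  Class 2 (3 blocks): {0,7,8}; {1,2,6}; {3,4,5}. Points covered: [0, 1, 2, 3, 4, 5, 6, 7, 8].
  Class 3 (3 blocks): {0,2,5}; {4,6,7}; {1,3,8}. Points covered: [0, 1, 2, 3, 4, 5, 6, 7, 8].
All classes full (size 3)? YES. All classes cover every point? YES.
Resolvable? YES.

YES


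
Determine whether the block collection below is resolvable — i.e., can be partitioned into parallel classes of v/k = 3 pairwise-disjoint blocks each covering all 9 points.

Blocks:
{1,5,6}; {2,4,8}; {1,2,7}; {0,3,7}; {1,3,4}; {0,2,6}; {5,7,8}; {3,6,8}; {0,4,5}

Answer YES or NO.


v = 9, block size k = 3, number of blocks = 9.
For resolvability, blocks must partition into parallel classes of size v/k = 3.
Total blocks must therefore be a multiple of 3: 9 = 3·3 + 0 ⇒ divisible ✓.
Greedy packing gives 3 candidate class(es). Each should be a full parallel class (size 3, covers all 9 points).
  Class 1 (3 blocks): {1,5,6}; {2,4,8}; {0,3,7}. Points covered: [0, 1, 2, 3, 4, 5, 6, 7, 8].
  Class 2 (3 blocks): {1,2,7}; {3,6,8}; {0,4,5}. Points covered: [0, 1, 2, 3, 4, 5, 6, 7, 8].
  Class 3 (3 blocks): {1,3,4}; {0,2,6}; {5,7,8}. Points covered: [0, 1, 2, 3, 4, 5, 6, 7, 8].
All classes full (size 3)? YES. All classes cover every point? YES.
Resolvable? YES.

YES


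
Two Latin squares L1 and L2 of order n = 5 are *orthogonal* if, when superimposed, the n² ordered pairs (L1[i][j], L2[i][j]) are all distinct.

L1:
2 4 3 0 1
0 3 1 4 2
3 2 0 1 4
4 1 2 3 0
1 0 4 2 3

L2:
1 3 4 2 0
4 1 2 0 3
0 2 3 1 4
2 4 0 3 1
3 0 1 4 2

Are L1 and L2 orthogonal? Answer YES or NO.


Form the n² = 25 superimposed pairs (L1[i][j], L2[i][j]), row by row (rows and columns indexed from 0):
row 0: (2,1) (4,3) (3,4) (0,2) (1,0)
row 1: (0,4) (3,1) (1,2) (4,0) (2,3)
row 2: (3,0) (2,2) (0,3) (1,1) (4,4)
row 3: (4,2) (1,4) (2,0) (3,3) (0,1)
row 4: (1,3) (0,0) (4,1) (2,4) (3,2)
Orthogonality requires all 25 pairs distinct.
Check by first coordinate: for each symbol s of L1, list the L2 entries in the n cells where L1 = s; they must all differ.
  L1 = 0: L2 entries (in reading order) 2, 4, 3, 1, 0 — all 5 distinct ✓
  L1 = 1: L2 entries (in reading order) 0, 2, 1, 4, 3 — all 5 distinct ✓
  L1 = 2: L2 entries (in reading order) 1, 3, 2, 0, 4 — all 5 distinct ✓
  L1 = 3: L2 entries (in reading order) 4, 1, 0, 3, 2 — all 5 distinct ✓
  L1 = 4: L2 entries (in reading order) 3, 0, 4, 2, 1 — all 5 distinct ✓
Every symbol of L1 meets every symbol of L2 exactly once, so all 25 pairs are distinct (25 of 25).
Conclusion: YES.

YES


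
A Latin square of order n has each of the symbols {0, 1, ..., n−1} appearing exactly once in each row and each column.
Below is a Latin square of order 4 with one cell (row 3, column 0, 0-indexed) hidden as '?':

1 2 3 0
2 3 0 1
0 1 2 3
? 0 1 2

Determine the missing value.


Row 3 contains symbols [0, 1, 2] — missing [3].
Column 0 contains symbols [0, 1, 2] — missing [3].
The missing symbol must appear in both missing sets; intersection = [3].
Therefore the hidden value is 3.

Missing value = 3.


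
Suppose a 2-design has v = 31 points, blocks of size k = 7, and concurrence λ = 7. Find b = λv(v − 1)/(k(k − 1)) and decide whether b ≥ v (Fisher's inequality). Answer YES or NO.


r = λ(v − 1)/(k − 1) = 7·30/6 = 35.
b = vr/k = 31·35/7 = 155.
Fisher's inequality: b ≥ v ⇔ 155 ≥ 31? YES.

YES


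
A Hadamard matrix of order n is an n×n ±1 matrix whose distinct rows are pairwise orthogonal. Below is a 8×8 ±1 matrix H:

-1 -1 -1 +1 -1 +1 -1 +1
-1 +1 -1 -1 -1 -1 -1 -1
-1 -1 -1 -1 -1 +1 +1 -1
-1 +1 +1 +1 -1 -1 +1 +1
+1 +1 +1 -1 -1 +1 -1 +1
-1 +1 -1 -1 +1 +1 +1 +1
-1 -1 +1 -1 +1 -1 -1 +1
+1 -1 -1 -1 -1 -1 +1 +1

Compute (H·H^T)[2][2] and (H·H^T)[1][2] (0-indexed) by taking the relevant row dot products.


Row 1 of H: [-1, 1, -1, -1, -1, -1, -1, -1].
Row 2 of H: [-1, -1, -1, -1, -1, 1, 1, -1].
(H·H^T)[2][2] = Σ_j H[2][j]·H[2][j] = (-1)² + (-1)² + (-1)² + (-1)² + (-1)² + (1)² + (1)² + (-1)² = 1 + 1 + 1 + 1 + 1 + 1 + 1 + 1 = 8.
(H·H^T)[1][2] = Σ_j H[1][j]·H[2][j] = (-1)·(-1) + (1)·(-1) + (-1)·(-1) + (-1)·(-1) + (-1)·(-1) + (-1)·(1) + (-1)·(1) + (-1)·(-1) = 1 + -1 + 1 + 1 + 1 + -1 + -1 + 1 = 2.
Rows 1 and 2 are not orthogonal (dot product = 2 ≠ 0), so H is not a Hadamard matrix.

(2,2) entry = 8; (1,2) entry = 2.


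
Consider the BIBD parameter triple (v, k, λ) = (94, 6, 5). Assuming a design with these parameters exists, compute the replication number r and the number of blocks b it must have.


Any 2-(v, k, λ) BIBD satisfies two necessary conditions:
  (i)  Each point sits in r blocks, and counting incidences through any fixed point gives r(k − 1) = λ(v − 1), so r = λ(v − 1)/(k − 1).
  (ii) Total incidences bk = vr, so b = vr/k.
Step 1: r = λ(v − 1)/(k − 1) = 5·(94 − 1)/(6 − 1) = 5·93/5 = 465/5 = 93.
Step 2: b = vr/k = 94·93/6 = 8742/6 = 1457.
Check integrality: r = 93 ∈ Z ✓, b = 1457 ∈ Z ✓.
(These identities are necessary conditions: they determine r and b for any design with these parameters, but do not by themselves prove that one exists.)

r = 93, b = 1457.


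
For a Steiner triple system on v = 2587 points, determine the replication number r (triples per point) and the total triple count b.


An STS(v) is a 2-(v, 3, 1) BIBD: block size k = 3, λ = 1.
Replication: r(k − 1) = λ(v − 1) ⇒ r·2 = 2587 − 1 = 2586 ⇒ r = 1293.
Block count: b = v(v − 1)/6 = 2587·2586/6 = 6689982/6 = 1114997.

r = 1293, b = 1114997.


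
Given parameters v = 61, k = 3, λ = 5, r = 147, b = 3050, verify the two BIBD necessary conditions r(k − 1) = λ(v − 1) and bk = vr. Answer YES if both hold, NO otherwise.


Condition (i): r(k − 1) = 147·2 = 294; λ(v − 1) = 5·60 = 300. Match? NO.
Condition (ii): bk = 3050·3 = 9150; vr = 61·147 = 8967. Match? NO.
Both conditions hold? NO.

NO


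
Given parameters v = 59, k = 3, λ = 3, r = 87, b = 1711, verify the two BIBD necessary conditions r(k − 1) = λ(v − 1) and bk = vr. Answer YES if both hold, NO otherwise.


Condition (i): r(k − 1) = 87·2 = 174; λ(v − 1) = 3·58 = 174. Match? YES.
Condition (ii): bk = 1711·3 = 5133; vr = 59·87 = 5133. Match? YES.
Both conditions hold? YES.

YES


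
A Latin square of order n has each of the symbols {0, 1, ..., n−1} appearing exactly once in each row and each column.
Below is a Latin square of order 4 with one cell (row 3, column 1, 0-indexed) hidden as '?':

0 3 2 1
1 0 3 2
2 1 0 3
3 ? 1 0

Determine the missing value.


Row 3 contains symbols [0, 1, 3] — missing [2].
Column 1 contains symbols [0, 1, 3] — missing [2].
The missing symbol must appear in both missing sets; intersection = [2].
Therefore the hidden value is 2.

Missing value = 2.


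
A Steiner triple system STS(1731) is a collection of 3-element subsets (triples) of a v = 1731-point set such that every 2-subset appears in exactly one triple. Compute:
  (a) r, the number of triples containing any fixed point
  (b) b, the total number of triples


An STS(v) is a 2-(v, 3, 1) BIBD: block size k = 3, λ = 1.
Replication: r(k − 1) = λ(v − 1) ⇒ r·2 = 1731 − 1 = 1730 ⇒ r = 865.
Block count: b = v(v − 1)/6 = 1731·1730/6 = 2994630/6 = 499105.

r = 865, b = 499105.


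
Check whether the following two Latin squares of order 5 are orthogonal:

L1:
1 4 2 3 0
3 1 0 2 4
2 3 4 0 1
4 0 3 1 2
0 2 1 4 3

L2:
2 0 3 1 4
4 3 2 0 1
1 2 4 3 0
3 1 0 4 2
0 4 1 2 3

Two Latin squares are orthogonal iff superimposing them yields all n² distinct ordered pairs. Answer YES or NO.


Form the n² = 25 superimposed pairs (L1[i][j], L2[i][j]), row by row (rows and columns indexed from 0):
row 0: (1,2) (4,0) (2,3) (3,1) (0,4)
row 1: (3,4) (1,3) (0,2) (2,0) (4,1)
row 2: (2,1) (3,2) (4,4) (0,3) (1,0)
row 3: (4,3) (0,1) (3,0) (1,4) (2,2)
row 4: (0,0) (2,4) (1,1) (4,2) (3,3)
Orthogonality requires all 25 pairs distinct.
Check by first coordinate: for each symbol s of L1, list the L2 entries in the n cells where L1 = s; they must all differ.
  L1 = 0: L2 entries (in reading order) 4, 2, 3, 1, 0 — all 5 distinct ✓
  L1 = 1: L2 entries (in reading order) 2, 3, 0, 4, 1 — all 5 distinct ✓
  L1 = 2: L2 entries (in reading order) 3, 0, 1, 2, 4 — all 5 distinct ✓
  L1 = 3: L2 entries (in reading order) 1, 4, 2, 0, 3 — all 5 distinct ✓
  L1 = 4: L2 entries (in reading order) 0, 1, 4, 3, 2 — all 5 distinct ✓
Every symbol of L1 meets every symbol of L2 exactly once, so all 25 pairs are distinct (25 of 25).
Conclusion: YES.

YES


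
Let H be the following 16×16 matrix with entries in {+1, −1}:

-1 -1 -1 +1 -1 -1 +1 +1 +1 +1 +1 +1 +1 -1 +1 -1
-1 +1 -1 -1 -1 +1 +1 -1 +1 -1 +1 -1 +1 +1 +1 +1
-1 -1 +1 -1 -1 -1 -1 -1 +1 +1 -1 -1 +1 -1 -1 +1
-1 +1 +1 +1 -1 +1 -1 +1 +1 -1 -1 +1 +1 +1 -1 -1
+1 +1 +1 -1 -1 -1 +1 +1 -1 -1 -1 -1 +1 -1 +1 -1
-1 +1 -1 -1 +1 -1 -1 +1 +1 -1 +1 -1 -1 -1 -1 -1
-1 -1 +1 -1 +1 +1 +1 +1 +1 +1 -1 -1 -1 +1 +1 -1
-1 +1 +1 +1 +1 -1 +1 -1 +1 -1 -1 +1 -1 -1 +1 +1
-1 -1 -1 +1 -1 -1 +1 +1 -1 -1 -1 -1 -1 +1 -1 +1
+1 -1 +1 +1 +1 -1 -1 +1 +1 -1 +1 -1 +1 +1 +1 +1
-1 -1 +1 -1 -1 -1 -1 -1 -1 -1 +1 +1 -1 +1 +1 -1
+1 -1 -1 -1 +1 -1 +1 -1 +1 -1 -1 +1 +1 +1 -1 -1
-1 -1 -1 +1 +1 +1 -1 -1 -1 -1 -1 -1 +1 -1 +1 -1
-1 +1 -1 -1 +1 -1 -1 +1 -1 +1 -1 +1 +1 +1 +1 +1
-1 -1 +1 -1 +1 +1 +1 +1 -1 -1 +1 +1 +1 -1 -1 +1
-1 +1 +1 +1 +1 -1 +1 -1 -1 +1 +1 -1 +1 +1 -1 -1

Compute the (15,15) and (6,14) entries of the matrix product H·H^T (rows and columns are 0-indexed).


Row 6 of H: [-1, -1, 1, -1, 1, 1, 1, 1, 1, 1, -1, -1, -1, 1, 1, -1].
Row 14 of H: [-1, -1, 1, -1, 1, 1, 1, 1, -1, -1, 1, 1, 1, -1, -1, 1].
Row 15 of H: [-1, 1, 1, 1, 1, -1, 1, -1, -1, 1, 1, -1, 1, 1, -1, -1].
(H·H^T)[15][15] = Σ_j H[15][j]·H[15][j] = (-1)² + (1)² + (1)² + (1)² + (1)² + (-1)² + (1)² + (-1)² + (-1)² + (1)² + (1)² + (-1)² + (1)² + (1)² + (-1)² + (-1)² = 1 + 1 + 1 + 1 + 1 + 1 + 1 + 1 + 1 + 1 + 1 + 1 + 1 + 1 + 1 + 1 = 16.
(H·H^T)[6][14] = Σ_j H[6][j]·H[14][j] = (-1)·(-1) + (-1)·(-1) + (1)·(1) + (-1)·(-1) + (1)·(1) + (1)·(1) + (1)·(1) + (1)·(1) + (1)·(-1) + (1)·(-1) + (-1)·(1) + (-1)·(1) + (-1)·(1) + (1)·(-1) + (1)·(-1) + (-1)·(1) = 1 + 1 + 1 + 1 + 1 + 1 + 1 + 1 + -1 + -1 + -1 + -1 + -1 + -1 + -1 + -1 = 0.
So rows 6 and 14 are orthogonal; the diagonal entry equals n = 16.

(15,15) entry = 16; (6,14) entry = 0.


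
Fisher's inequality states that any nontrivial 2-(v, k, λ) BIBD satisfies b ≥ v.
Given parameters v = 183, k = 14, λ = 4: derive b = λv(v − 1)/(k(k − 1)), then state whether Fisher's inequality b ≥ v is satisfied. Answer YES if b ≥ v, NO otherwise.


r = λ(v − 1)/(k − 1) = 4·182/13 = 56.
b = vr/k = 183·56/14 = 732.
Fisher's inequality: b ≥ v ⇔ 732 ≥ 183? YES.

YES


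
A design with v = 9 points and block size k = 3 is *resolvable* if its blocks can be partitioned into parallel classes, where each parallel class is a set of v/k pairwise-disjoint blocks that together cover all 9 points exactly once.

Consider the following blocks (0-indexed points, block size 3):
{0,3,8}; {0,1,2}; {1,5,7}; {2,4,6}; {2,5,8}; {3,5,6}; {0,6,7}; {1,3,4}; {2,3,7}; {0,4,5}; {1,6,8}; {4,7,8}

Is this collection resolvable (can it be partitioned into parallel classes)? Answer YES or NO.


v = 9, block size k = 3, number of blocks = 12.
For resolvability, blocks must partition into parallel classes of size v/k = 3.
Total blocks must therefore be a multiple of 3: 12 = 3·4 + 0 ⇒ divisible ✓.
Greedy packing gives 4 candidate class(es). Each should be a full parallel class (size 3, covers all 9 points).
  Class 1 (3 blocks): {0,3,8}; {1,5,7}; {2,4,6}. Points covered: [0, 1, 2, 3, 4, 5, 6, 7, 8].
  Class 2 (3 blocks): {0,1,2}; {3,5,6}; {4,7,8}. Points covered: [0, 1, 2, 3, 4, 5, 6, 7, 8].
  Class 3 (3 blocks): {2,5,8}; {0,6,7}; {1,3,4}. Points covered: [0, 1, 2, 3, 4, 5, 6, 7, 8].
  Class 4 (3 blocks): {2,3,7}; {0,4,5}; {1,6,8}. Points covered: [0, 1, 2, 3, 4, 5, 6, 7, 8].
All classes full (size 3)? YES. All classes cover every point? YES.
Resolvable? YES.

YES


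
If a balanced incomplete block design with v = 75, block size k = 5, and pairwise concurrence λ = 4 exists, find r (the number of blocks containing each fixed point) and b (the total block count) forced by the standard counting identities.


Any 2-(v, k, λ) BIBD satisfies two necessary conditions:
  (i)  Each point sits in r blocks, and counting incidences through any fixed point gives r(k − 1) = λ(v − 1), so r = λ(v − 1)/(k − 1).
  (ii) Total incidences bk = vr, so b = vr/k.
Step 1: r = λ(v − 1)/(k − 1) = 4·(75 − 1)/(5 − 1) = 4·74/4 = 296/4 = 74.
Step 2: b = vr/k = 75·74/5 = 5550/5 = 1110.
Check integrality: r = 74 ∈ Z ✓, b = 1110 ∈ Z ✓.
(These identities are necessary conditions: they determine r and b for any design with these parameters, but do not by themselves prove that one exists.)

r = 74, b = 1110.


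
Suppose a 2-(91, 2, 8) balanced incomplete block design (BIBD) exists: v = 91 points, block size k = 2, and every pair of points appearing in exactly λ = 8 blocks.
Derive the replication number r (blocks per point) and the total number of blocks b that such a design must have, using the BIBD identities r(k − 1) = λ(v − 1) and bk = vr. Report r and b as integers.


Any 2-(v, k, λ) BIBD satisfies two necessary conditions:
  (i)  Each point sits in r blocks, and counting incidences through any fixed point gives r(k − 1) = λ(v − 1), so r = λ(v − 1)/(k − 1).
  (ii) Total incidences bk = vr, so b = vr/k.
Step 1: r = λ(v − 1)/(k − 1) = 8·(91 − 1)/(2 − 1) = 8·90/1 = 720/1 = 720.
Step 2: b = vr/k = 91·720/2 = 65520/2 = 32760.
Check integrality: r = 720 ∈ Z ✓, b = 32760 ∈ Z ✓.
(These identities are necessary conditions: they determine r and b for any design with these parameters, but do not by themselves prove that one exists.)

r = 720, b = 32760.


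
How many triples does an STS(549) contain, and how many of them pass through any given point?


An STS(v) is a 2-(v, 3, 1) BIBD: block size k = 3, λ = 1.
Replication: r(k − 1) = λ(v − 1) ⇒ r·2 = 549 − 1 = 548 ⇒ r = 274.
Block count: b = v(v − 1)/6 = 549·548/6 = 300852/6 = 50142.
(Check via bk = vr: 50142·3 = 150426 = 549·274 = 150426 ✓.)

r = 274, b = 50142.


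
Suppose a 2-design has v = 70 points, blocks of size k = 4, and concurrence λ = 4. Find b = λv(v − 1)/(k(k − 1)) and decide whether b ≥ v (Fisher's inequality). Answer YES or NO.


b = λv(v − 1)/(k(k − 1)) = 4·70·69/(4·3) = 19320/12 = 1610.
Compare with v = 70: b ≥ v, so Fisher's inequality holds.

YES


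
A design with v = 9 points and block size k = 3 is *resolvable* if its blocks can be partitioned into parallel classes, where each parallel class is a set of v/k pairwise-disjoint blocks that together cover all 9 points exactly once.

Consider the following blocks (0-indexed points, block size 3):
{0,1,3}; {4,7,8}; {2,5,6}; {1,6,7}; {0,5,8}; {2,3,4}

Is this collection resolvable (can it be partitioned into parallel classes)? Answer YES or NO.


v = 9, block size k = 3, number of blocks = 6.
For resolvability, blocks must partition into parallel classes of size v/k = 3.
Total blocks must therefore be a multiple of 3: 6 = 3·2 + 0 ⇒ divisible ✓.
Greedy packing gives 2 candidate class(es). Each should be a full parallel class (size 3, covers all 9 points).
  Class 1 (3 blocks): {0,1,3}; {4,7,8}; {2,5,6}. Points covered: [0, 1, 2, 3, 4, 5, 6, 7, 8].
  Class 2 (3 blocks): {1,6,7}; {0,5,8}; {2,3,4}. Points covered: [0, 1, 2, 3, 4, 5, 6, 7, 8].
All classes full (size 3)? YES. All classes cover every point? YES.
Resolvable? YES.

YES


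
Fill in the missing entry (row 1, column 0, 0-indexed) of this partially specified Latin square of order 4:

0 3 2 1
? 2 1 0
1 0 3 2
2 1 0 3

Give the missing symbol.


Row 1 contains symbols [0, 1, 2] — missing [3].
Column 0 contains symbols [0, 1, 2] — missing [3].
The missing symbol must appear in both missing sets; intersection = [3].
Therefore the hidden value is 3.

Missing value = 3.


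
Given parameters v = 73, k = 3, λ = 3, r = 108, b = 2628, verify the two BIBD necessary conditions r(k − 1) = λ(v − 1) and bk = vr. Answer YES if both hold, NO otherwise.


Condition (i): r(k − 1) = 108·2 = 216; λ(v − 1) = 3·72 = 216. Match? YES.
Condition (ii): bk = 2628·3 = 7884; vr = 73·108 = 7884. Match? YES.
Both conditions hold? YES.

YES


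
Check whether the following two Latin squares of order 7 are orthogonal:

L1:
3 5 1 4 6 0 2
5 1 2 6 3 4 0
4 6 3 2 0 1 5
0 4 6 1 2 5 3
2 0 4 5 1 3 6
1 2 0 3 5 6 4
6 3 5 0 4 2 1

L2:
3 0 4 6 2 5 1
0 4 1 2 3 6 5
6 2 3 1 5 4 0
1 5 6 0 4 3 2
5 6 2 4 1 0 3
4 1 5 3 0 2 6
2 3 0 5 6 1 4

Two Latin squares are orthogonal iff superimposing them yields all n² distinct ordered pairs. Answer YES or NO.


Form the n² = 49 superimposed pairs (L1[i][j], L2[i][j]), row by row (rows and columns indexed from 0):
row 0: (3,3) (5,0) (1,4) (4,6) (6,2) (0,5) (2,1)
row 1: (5,0) (1,4) (2,1) (6,2) (3,3) (4,6) (0,5)
row 2: (4,6) (6,2) (3,3) (2,1) (0,5) (1,4) (5,0)
row 3: (0,1) (4,5) (6,6) (1,0) (2,4) (5,3) (3,2)
row 4: (2,5) (0,6) (4,2) (5,4) (1,1) (3,0) (6,3)
row 5: (1,4) (2,1) (0,5) (3,3) (5,0) (6,2) (4,6)
row 6: (6,2) (3,3) (5,0) (0,5) (4,6) (2,1) (1,4)
Orthogonality requires all 49 pairs distinct.
But the pair (5,0) repeats: cell (0,1) has L1 = 5, L2 = 0, and cell (1,0) has L1 = 5, L2 = 0.
A repeated pair means some other pair never occurs (only 21 distinct pairs out of 49), so the squares are not orthogonal.
Conclusion: NO.

NO


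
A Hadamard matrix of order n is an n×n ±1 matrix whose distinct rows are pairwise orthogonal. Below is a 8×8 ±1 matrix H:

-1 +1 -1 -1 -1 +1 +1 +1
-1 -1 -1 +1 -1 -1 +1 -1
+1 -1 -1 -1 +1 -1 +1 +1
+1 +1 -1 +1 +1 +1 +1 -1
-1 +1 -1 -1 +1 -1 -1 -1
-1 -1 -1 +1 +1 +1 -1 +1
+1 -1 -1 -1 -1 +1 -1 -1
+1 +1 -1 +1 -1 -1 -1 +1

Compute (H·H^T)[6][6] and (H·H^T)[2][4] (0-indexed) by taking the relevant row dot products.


Row 2 of H: [1, -1, -1, -1, 1, -1, 1, 1].
Row 4 of H: [-1, 1, -1, -1, 1, -1, -1, -1].
Row 6 of H: [1, -1, -1, -1, -1, 1, -1, -1].
(H·H^T)[6][6] = Σ_j H[6][j]·H[6][j] = (1)² + (-1)² + (-1)² + (-1)² + (-1)² + (1)² + (-1)² + (-1)² = 1 + 1 + 1 + 1 + 1 + 1 + 1 + 1 = 8.
(H·H^T)[2][4] = Σ_j H[2][j]·H[4][j] = (1)·(-1) + (-1)·(1) + (-1)·(-1) + (-1)·(-1) + (1)·(1) + (-1)·(-1) + (1)·(-1) + (1)·(-1) = -1 + -1 + 1 + 1 + 1 + 1 + -1 + -1 = 0.
So rows 2 and 4 are orthogonal; the diagonal entry equals n = 8.

(6,6) entry = 8; (2,4) entry = 0.


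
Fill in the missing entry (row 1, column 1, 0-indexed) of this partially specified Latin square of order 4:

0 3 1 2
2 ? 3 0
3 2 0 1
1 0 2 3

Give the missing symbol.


Row 1 contains symbols [0, 2, 3] — missing [1].
Column 1 contains symbols [0, 2, 3] — missing [1].
The missing symbol must appear in both missing sets; intersection = [1].
Therefore the hidden value is 1.

Missing value = 1.


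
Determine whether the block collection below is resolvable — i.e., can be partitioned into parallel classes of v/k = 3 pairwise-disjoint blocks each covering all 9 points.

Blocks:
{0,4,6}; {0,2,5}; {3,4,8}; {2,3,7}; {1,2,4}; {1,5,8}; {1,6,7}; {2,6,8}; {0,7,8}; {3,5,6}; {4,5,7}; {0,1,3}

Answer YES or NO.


v = 9, block size k = 3, number of blocks = 12.
For resolvability, blocks must partition into parallel classes of size v/k = 3.
Total blocks must therefore be a multiple of 3: 12 = 3·4 + 0 ⇒ divisible ✓.
Greedy packing gives 4 candidate class(es). Each should be a full parallel class (size 3, covers all 9 points).
  Class 1 (3 blocks): {0,4,6}; {2,3,7}; {1,5,8}. Points covered: [0, 1, 2, 3, 4, 5, 6, 7, 8].
  Class 2 (3 blocks): {0,2,5}; {3,4,8}; {1,6,7}. Points covered: [0, 1, 2, 3, 4, 5, 6, 7, 8].
  Class 3 (3 blocks): {1,2,4}; {0,7,8}; {3,5,6}. Points covered: [0, 1, 2, 3, 4, 5, 6, 7, 8].
  Class 4 (3 blocks): {2,6,8}; {4,5,7}; {0,1,3}. Points covered: [0, 1, 2, 3, 4, 5, 6, 7, 8].
All classes full (size 3)? YES. All classes cover every point? YES.
Resolvable? YES.

YES


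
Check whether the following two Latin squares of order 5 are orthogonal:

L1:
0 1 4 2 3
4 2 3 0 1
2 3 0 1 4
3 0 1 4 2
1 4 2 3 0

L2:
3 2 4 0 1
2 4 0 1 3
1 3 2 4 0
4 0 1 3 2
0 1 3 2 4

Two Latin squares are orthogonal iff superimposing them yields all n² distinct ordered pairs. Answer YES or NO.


Form the n² = 25 superimposed pairs (L1[i][j], L2[i][j]), row by row (rows and columns indexed from 0):
row 0: (0,3) (1,2) (4,4) (2,0) (3,1)
row 1: (4,2) (2,4) (3,0) (0,1) (1,3)
row 2: (2,1) (3,3) (0,2) (1,4) (4,0)
row 3: (3,4) (0,0) (1,1) (4,3) (2,2)
row 4: (1,0) (4,1) (2,3) (3,2) (0,4)
Orthogonality requires all 25 pairs distinct.
Check by first coordinate: for each symbol s of L1, list the L2 entries in the n cells where L1 = s; they must all differ.
  L1 = 0: L2 entries (in reading order) 3, 1, 2, 0, 4 — all 5 distinct ✓
  L1 = 1: L2 entries (in reading order) 2, 3, 4, 1, 0 — all 5 distinct ✓
  L1 = 2: L2 entries (in reading order) 0, 4, 1, 2, 3 — all 5 distinct ✓
  L1 = 3: L2 entries (in reading order) 1, 0, 3, 4, 2 — all 5 distinct ✓
  L1 = 4: L2 entries (in reading order) 4, 2, 0, 3, 1 — all 5 distinct ✓
Every symbol of L1 meets every symbol of L2 exactly once, so all 25 pairs are distinct (25 of 25).
Conclusion: YES.

YES


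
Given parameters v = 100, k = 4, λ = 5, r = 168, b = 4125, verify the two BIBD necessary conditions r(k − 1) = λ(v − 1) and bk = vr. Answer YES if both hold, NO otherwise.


Condition (i): r(k − 1) = 168·3 = 504; λ(v − 1) = 5·99 = 495. Match? NO.
Condition (ii): bk = 4125·4 = 16500; vr = 100·168 = 16800. Match? NO.
Both conditions hold? NO.

NO


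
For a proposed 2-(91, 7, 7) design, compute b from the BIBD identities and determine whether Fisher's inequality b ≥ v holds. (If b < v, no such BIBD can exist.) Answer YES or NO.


b = λv(v − 1)/(k(k − 1)) = 7·91·90/(7·6) = 57330/42 = 1365.
Compare with v = 91: b ≥ v, so Fisher's inequality holds.

YES


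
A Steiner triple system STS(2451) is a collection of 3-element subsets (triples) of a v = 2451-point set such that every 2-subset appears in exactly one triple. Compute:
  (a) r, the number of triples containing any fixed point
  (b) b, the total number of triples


An STS(v) is a 2-(v, 3, 1) BIBD: block size k = 3, λ = 1.
Replication: r(k − 1) = λ(v − 1) ⇒ r·2 = 2451 − 1 = 2450 ⇒ r = 1225.
Block count: bk = vr ⇒ b·3 = 2451·1225 = 3002475 ⇒ b = 1000825.
(Check via b = v(v − 1)/6 = 2451·2450/6 = 6004950/6 = 1000825.)

r = 1225, b = 1000825.


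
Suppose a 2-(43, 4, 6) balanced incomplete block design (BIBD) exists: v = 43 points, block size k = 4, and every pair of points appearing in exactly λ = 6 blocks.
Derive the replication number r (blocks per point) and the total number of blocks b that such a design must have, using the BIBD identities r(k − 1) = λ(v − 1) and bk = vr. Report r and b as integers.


Any 2-(v, k, λ) BIBD satisfies two necessary conditions:
  (i)  Each point sits in r blocks, and counting incidences through any fixed point gives r(k − 1) = λ(v − 1), so r = λ(v − 1)/(k − 1).
  (ii) Total incidences bk = vr, so b = vr/k.
Step 1: r = λ(v − 1)/(k − 1) = 6·(43 − 1)/(4 − 1) = 6·42/3 = 252/3 = 84.
Step 2: b = vr/k = 43·84/4 = 3612/4 = 903.
Check integrality: r = 84 ∈ Z ✓, b = 903 ∈ Z ✓.
(These identities are necessary conditions: they determine r and b for any design with these parameters, but do not by themselves prove that one exists.)

r = 84, b = 903.


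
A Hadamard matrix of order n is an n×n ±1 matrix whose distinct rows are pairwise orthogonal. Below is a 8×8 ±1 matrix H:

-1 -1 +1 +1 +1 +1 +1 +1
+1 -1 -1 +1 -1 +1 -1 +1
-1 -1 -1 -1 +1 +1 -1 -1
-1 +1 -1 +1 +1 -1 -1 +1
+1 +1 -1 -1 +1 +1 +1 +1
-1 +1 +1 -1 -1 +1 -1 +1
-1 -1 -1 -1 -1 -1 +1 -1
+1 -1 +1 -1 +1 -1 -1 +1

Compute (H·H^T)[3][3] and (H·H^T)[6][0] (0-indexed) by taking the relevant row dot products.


Row 0 of H: [-1, -1, 1, 1, 1, 1, 1, 1].
Row 3 of H: [-1, 1, -1, 1, 1, -1, -1, 1].
Row 6 of H: [-1, -1, -1, -1, -1, -1, 1, -1].
(H·H^T)[3][3] = Σ_j H[3][j]·H[3][j] = (-1)² + (1)² + (-1)² + (1)² + (1)² + (-1)² + (-1)² + (1)² = 1 + 1 + 1 + 1 + 1 + 1 + 1 + 1 = 8.
(H·H^T)[6][0] = Σ_j H[6][j]·H[0][j] = (-1)·(-1) + (-1)·(-1) + (-1)·(1) + (-1)·(1) + (-1)·(1) + (-1)·(1) + (1)·(1) + (-1)·(1) = 1 + 1 + -1 + -1 + -1 + -1 + 1 + -1 = -2.
Rows 6 and 0 are not orthogonal (dot product = -2 ≠ 0), so H is not a Hadamard matrix.

(3,3) entry = 8; (6,0) entry = -2.


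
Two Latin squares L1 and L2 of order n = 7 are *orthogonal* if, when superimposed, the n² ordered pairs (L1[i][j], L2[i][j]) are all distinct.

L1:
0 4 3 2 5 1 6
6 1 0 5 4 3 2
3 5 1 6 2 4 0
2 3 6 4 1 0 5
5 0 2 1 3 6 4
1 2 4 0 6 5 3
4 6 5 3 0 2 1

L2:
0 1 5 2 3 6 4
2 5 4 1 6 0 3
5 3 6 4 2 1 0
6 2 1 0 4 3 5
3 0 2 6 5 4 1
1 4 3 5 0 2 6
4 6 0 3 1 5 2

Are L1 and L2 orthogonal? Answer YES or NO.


Form the n² = 49 superimposed pairs (L1[i][j], L2[i][j]), row by row (rows and columns indexed from 0):
row 0: (0,0) (4,1) (3,5) (2,2) (5,3) (1,6) (6,4)
row 1: (6,2) (1,5) (0,4) (5,1) (4,6) (3,0) (2,3)
row 2: (3,5) (5,3) (1,6) (6,4) (2,2) (4,1) (0,0)
row 3: (2,6) (3,2) (6,1) (4,0) (1,4) (0,3) (5,5)
row 4: (5,3) (0,0) (2,2) (1,6) (3,5) (6,4) (4,1)
row 5: (1,1) (2,4) (4,3) (0,5) (6,0) (5,2) (3,6)
row 6: (4,4) (6,6) (5,0) (3,3) (0,1) (2,5) (1,2)
Orthogonality requires all 49 pairs distinct.
But the pair (3,5) repeats: cell (0,2) has L1 = 3, L2 = 5, and cell (2,0) has L1 = 3, L2 = 5.
A repeated pair means some other pair never occurs (only 35 distinct pairs out of 49), so the squares are not orthogonal.
Conclusion: NO.

NO


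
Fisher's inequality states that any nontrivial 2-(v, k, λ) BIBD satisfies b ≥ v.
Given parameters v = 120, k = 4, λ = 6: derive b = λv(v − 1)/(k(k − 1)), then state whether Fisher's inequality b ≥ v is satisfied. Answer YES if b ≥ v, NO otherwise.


r = λ(v − 1)/(k − 1) = 6·119/3 = 238.
b = vr/k = 120·238/4 = 7140.
Fisher's inequality: b ≥ v ⇔ 7140 ≥ 120? YES.

YES


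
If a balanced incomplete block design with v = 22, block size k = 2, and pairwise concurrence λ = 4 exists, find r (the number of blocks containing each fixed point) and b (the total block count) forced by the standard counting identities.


Any 2-(v, k, λ) BIBD satisfies two necessary conditions:
  (i)  Each point sits in r blocks, and counting incidences through any fixed point gives r(k − 1) = λ(v − 1), so r = λ(v − 1)/(k − 1).
  (ii) Total incidences bk = vr, so b = vr/k.
Step 1: r = λ(v − 1)/(k − 1) = 4·(22 − 1)/(2 − 1) = 4·21/1 = 84/1 = 84.
Step 2: b = vr/k = 22·84/2 = 1848/2 = 924.
Check integrality: r = 84 ∈ Z ✓, b = 924 ∈ Z ✓.
(These identities are necessary conditions: they determine r and b for any design with these parameters, but do not by themselves prove that one exists.)

r = 84, b = 924.


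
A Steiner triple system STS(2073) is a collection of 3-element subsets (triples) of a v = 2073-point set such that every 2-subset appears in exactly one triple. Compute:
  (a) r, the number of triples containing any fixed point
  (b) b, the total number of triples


An STS(v) is a 2-(v, 3, 1) BIBD: block size k = 3, λ = 1.
Replication: r(k − 1) = λ(v − 1) ⇒ r·2 = 2073 − 1 = 2072 ⇒ r = 1036.
Block count: b = v(v − 1)/6 = 2073·2072/6 = 4295256/6 = 715876.

r = 1036, b = 715876.


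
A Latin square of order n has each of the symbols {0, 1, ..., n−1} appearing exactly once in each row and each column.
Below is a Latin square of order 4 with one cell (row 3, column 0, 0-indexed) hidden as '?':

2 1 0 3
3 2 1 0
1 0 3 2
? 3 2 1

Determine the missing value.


Row 3 contains symbols [1, 2, 3] — missing [0].
Column 0 contains symbols [1, 2, 3] — missing [0].
The missing symbol must appear in both missing sets; intersection = [0].
Therefore the hidden value is 0.

Missing value = 0.


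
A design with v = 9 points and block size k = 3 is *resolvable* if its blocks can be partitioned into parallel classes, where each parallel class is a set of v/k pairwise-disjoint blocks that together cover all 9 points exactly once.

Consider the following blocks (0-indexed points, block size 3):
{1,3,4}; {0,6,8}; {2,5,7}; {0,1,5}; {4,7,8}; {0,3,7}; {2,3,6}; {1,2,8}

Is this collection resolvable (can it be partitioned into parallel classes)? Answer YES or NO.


v = 9, block size k = 3, number of blocks = 8.
For resolvability, blocks must partition into parallel classes of size v/k = 3.
Total blocks must therefore be a multiple of 3: 8 = 3·2 + 2 ⇒ not divisible ✗.
Resolvable? NO.

NO


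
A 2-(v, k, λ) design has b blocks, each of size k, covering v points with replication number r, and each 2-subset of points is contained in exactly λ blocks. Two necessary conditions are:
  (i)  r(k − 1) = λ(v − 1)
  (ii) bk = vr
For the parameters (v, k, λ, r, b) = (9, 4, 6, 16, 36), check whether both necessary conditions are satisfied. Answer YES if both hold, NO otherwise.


Condition (i): r(k − 1) = 16·3 = 48; λ(v − 1) = 6·8 = 48. Match? YES.
Condition (ii): bk = 36·4 = 144; vr = 9·16 = 144. Match? YES.
Both conditions hold? YES.

YES


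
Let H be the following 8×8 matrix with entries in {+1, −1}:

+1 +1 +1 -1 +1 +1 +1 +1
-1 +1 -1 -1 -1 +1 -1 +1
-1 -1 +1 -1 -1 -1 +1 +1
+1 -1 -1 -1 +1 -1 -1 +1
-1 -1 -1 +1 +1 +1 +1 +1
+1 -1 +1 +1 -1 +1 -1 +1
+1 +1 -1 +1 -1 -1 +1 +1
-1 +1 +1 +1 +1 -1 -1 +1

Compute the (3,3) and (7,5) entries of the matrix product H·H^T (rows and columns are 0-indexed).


Row 3 of H: [1, -1, -1, -1, 1, -1, -1, 1].
Row 5 of H: [1, -1, 1, 1, -1, 1, -1, 1].
Row 7 of H: [-1, 1, 1, 1, 1, -1, -1, 1].
(H·H^T)[3][3] = Σ_j H[3][j]·H[3][j] = (1)² + (-1)² + (-1)² + (-1)² + (1)² + (-1)² + (-1)² + (1)² = 1 + 1 + 1 + 1 + 1 + 1 + 1 + 1 = 8.
(H·H^T)[7][5] = Σ_j H[7][j]·H[5][j] = (-1)·(1) + (1)·(-1) + (1)·(1) + (1)·(1) + (1)·(-1) + (-1)·(1) + (-1)·(-1) + (1)·(1) = -1 + -1 + 1 + 1 + -1 + -1 + 1 + 1 = 0.
So rows 7 and 5 are orthogonal; the diagonal entry equals n = 8.

(3,3) entry = 8; (7,5) entry = 0.


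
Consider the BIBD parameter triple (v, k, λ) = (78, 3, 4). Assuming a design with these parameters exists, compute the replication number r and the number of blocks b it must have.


Any 2-(v, k, λ) BIBD satisfies two necessary conditions:
  (i)  Each point sits in r blocks, and counting incidences through any fixed point gives r(k − 1) = λ(v − 1), so r = λ(v − 1)/(k − 1).
  (ii) Total incidences bk = vr, so b = vr/k.
Step 1: r = λ(v − 1)/(k − 1) = 4·(78 − 1)/(3 − 1) = 4·77/2 = 308/2 = 154.
Step 2: b = vr/k = 78·154/3 = 12012/3 = 4004.
Check integrality: r = 154 ∈ Z ✓, b = 4004 ∈ Z ✓.
(These identities are necessary conditions: they determine r and b for any design with these parameters, but do not by themselves prove that one exists.)

r = 154, b = 4004.


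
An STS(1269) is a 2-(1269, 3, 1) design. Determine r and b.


An STS(v) is a 2-(v, 3, 1) BIBD: block size k = 3, λ = 1.
Replication: r(k − 1) = λ(v − 1) ⇒ r·2 = 1269 − 1 = 1268 ⇒ r = 634.
Block count: bk = vr ⇒ b·3 = 1269·634 = 804546 ⇒ b = 268182.
(Check via b = v(v − 1)/6 = 1269·1268/6 = 1609092/6 = 268182.)

r = 634, b = 268182.


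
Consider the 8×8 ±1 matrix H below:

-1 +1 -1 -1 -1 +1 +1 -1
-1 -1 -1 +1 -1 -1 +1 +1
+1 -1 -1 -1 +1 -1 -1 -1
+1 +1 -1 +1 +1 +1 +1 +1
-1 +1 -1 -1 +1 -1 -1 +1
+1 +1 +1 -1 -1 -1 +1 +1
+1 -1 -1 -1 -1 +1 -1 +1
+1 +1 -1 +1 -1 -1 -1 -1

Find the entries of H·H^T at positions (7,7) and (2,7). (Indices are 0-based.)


Row 2 of H: [1, -1, -1, -1, 1, -1, -1, -1].
Row 7 of H: [1, 1, -1, 1, -1, -1, -1, -1].
(H·H^T)[7][7] = Σ_j H[7][j]·H[7][j] = (1)² + (1)² + (-1)² + (1)² + (-1)² + (-1)² + (-1)² + (-1)² = 1 + 1 + 1 + 1 + 1 + 1 + 1 + 1 = 8.
(H·H^T)[2][7] = Σ_j H[2][j]·H[7][j] = (1)·(1) + (-1)·(1) + (-1)·(-1) + (-1)·(1) + (1)·(-1) + (-1)·(-1) + (-1)·(-1) + (-1)·(-1) = 1 + -1 + 1 + -1 + -1 + 1 + 1 + 1 = 2.
Rows 2 and 7 are not orthogonal (dot product = 2 ≠ 0), so H is not a Hadamard matrix.

(7,7) entry = 8; (2,7) entry = 2.


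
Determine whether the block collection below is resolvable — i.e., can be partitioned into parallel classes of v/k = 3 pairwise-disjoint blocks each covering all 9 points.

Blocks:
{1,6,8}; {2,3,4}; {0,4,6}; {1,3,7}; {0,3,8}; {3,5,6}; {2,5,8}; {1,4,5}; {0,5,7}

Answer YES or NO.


v = 9, block size k = 3, number of blocks = 9.
For resolvability, blocks must partition into parallel classes of size v/k = 3.
Total blocks must therefore be a multiple of 3: 9 = 3·3 + 0 ⇒ divisible ✓.
Consider block {0,3,8}. The only other block(s) in the collection disjoint from it are {1,4,5} — just 1 block(s). Any parallel class containing {0,3,8} would need 2 other blocks each disjoint from it, so no parallel class of size 3 can contain {0,3,8}.
Since every block must belong to some parallel class in a resolution, the collection cannot be partitioned into parallel classes.
Resolvable? NO.

NO


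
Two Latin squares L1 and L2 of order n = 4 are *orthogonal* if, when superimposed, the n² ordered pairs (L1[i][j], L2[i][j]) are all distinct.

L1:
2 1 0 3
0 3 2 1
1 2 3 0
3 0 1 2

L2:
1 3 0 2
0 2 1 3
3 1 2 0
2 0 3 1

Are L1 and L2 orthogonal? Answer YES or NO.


Form the n² = 16 superimposed pairs (L1[i][j], L2[i][j]), row by row (rows and columns indexed from 0):
row 0: (2,1) (1,3) (0,0) (3,2)
row 1: (0,0) (3,2) (2,1) (1,3)
row 2: (1,3) (2,1) (3,2) (0,0)
row 3: (3,2) (0,0) (1,3) (2,1)
Orthogonality requires all 16 pairs distinct.
But the pair (0,0) repeats: cell (0,2) has L1 = 0, L2 = 0, and cell (1,0) has L1 = 0, L2 = 0.
A repeated pair means some other pair never occurs (only 4 distinct pairs out of 16), so the squares are not orthogonal.
Conclusion: NO.

NO


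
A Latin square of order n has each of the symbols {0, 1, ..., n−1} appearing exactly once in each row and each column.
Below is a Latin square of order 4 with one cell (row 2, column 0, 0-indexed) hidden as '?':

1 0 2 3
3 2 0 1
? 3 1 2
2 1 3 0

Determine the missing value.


Row 2 contains symbols [1, 2, 3] — missing [0].
Column 0 contains symbols [1, 2, 3] — missing [0].
The missing symbol must appear in both missing sets; intersection = [0].
Therefore the hidden value is 0.

Missing value = 0.


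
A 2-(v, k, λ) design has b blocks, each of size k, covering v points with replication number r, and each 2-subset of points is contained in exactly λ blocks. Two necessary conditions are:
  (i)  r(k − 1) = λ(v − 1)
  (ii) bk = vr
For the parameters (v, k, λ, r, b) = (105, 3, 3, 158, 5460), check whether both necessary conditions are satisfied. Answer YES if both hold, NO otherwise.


Condition (i): r(k − 1) = 158·2 = 316; λ(v − 1) = 3·104 = 312. Match? NO.
Condition (ii): bk = 5460·3 = 16380; vr = 105·158 = 16590. Match? NO.
Both conditions hold? NO.

NO


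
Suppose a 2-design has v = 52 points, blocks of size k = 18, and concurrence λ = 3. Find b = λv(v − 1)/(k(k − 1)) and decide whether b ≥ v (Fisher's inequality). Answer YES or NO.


r = λ(v − 1)/(k − 1) = 3·51/17 = 9.
b = vr/k = 52·9/18 = 26.
Fisher's inequality: b ≥ v ⇔ 26 ≥ 52? NO.

NO


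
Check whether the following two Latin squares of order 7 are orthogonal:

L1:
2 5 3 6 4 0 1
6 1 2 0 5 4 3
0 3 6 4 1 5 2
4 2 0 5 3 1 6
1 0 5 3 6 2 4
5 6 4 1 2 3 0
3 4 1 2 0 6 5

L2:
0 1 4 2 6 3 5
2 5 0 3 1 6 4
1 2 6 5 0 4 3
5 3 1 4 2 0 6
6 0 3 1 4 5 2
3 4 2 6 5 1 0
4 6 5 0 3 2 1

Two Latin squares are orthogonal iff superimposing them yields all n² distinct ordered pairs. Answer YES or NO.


Form the n² = 49 superimposed pairs (L1[i][j], L2[i][j]), row by row (rows and columns indexed from 0):
row 0: (2,0) (5,1) (3,4) (6,2) (4,6) (0,3) (1,5)
row 1: (6,2) (1,5) (2,0) (0,3) (5,1) (4,6) (3,4)
row 2: (0,1) (3,2) (6,6) (4,5) (1,0) (5,4) (2,3)
row 3: (4,5) (2,3) (0,1) (5,4) (3,2) (1,0) (6,6)
row 4: (1,6) (0,0) (5,3) (3,1) (6,4) (2,5) (4,2)
row 5: (5,3) (6,4) (4,2) (1,6) (2,5) (3,1) (0,0)
row 6: (3,4) (4,6) (1,5) (2,0) (0,3) (6,2) (5,1)
Orthogonality requires all 49 pairs distinct.
But the pair (6,2) repeats: cell (0,3) has L1 = 6, L2 = 2, and cell (1,0) has L1 = 6, L2 = 2.
A repeated pair means some other pair never occurs (only 21 distinct pairs out of 49), so the squares are not orthogonal.
Conclusion: NO.

NO


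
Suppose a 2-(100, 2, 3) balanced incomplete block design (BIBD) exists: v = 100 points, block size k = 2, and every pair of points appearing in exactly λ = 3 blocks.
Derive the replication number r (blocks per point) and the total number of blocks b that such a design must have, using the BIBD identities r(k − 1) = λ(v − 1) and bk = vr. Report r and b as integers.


Any 2-(v, k, λ) BIBD satisfies two necessary conditions:
  (i)  Each point sits in r blocks, and counting incidences through any fixed point gives r(k − 1) = λ(v − 1), so r = λ(v − 1)/(k − 1).
  (ii) Total incidences bk = vr, so b = vr/k.
Step 1: r = λ(v − 1)/(k − 1) = 3·(100 − 1)/(2 − 1) = 3·99/1 = 297/1 = 297.
Step 2: b = vr/k = 100·297/2 = 29700/2 = 14850.
Check integrality: r = 297 ∈ Z ✓, b = 14850 ∈ Z ✓.
(These identities are necessary conditions: they determine r and b for any design with these parameters, but do not by themselves prove that one exists.)

r = 297, b = 14850.


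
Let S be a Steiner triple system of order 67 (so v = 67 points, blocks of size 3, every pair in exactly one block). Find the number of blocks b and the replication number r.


An STS(v) is a 2-(v, 3, 1) BIBD: block size k = 3, λ = 1.
Replication: r(k − 1) = λ(v − 1) ⇒ r·2 = 67 − 1 = 66 ⇒ r = 33.
Block count: bk = vr ⇒ b·3 = 67·33 = 2211 ⇒ b = 737.

r = 33, b = 737.
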